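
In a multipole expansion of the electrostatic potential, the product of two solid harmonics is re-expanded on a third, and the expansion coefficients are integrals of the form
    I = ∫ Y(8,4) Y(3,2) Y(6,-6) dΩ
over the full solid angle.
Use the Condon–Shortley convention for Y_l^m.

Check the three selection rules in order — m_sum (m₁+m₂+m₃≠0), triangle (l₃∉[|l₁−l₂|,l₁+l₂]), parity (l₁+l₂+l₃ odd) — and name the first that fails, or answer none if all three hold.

Σmᵢ = 0  ✓
l₃∈[|l₁−l₂|,l₁+l₂]=[5,11], have l₃=6  ✓
Σlᵢ = 17 ⇒ odd  ✗

parity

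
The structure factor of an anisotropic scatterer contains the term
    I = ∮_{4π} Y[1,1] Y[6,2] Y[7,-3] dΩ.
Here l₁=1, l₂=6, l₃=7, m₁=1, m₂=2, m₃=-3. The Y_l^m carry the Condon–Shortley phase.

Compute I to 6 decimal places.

Checks pass: Σm=0; 14 even; l₃=7∈[5,7].
(2·1+1)(2·6+1)(2·7+1) = 585
Δ: 0! 2! 12! / 15! → 1/1365
sum: t=0:+1/518400 = 1/518400
3j²(1 6 7; 0 0 0) = Δ·Π!·Σ² = 7/195  (sign -1)
sum: t=0:+1/1935360 = 1/1935360
3j²(1 6 7; 1 2 -3) = Δ·Π!·Σ² = 3/91  (sign +1)
combine: 4πI² = 585·7/195·3/91 = 9/13
take √, sign -1: I = -0.23471705

-0.234717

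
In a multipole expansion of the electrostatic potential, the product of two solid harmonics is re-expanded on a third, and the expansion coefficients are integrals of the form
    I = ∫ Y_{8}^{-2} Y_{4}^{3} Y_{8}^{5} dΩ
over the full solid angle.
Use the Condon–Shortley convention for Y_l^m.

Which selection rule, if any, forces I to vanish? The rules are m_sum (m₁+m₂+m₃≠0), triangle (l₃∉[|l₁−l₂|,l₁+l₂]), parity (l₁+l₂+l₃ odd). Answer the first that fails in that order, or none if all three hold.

Σmᵢ = 6  ✗
l₃∈[|l₁−l₂|,l₁+l₂]=[4,12], have l₃=8
Σlᵢ = 20 ⇒ even

m_sum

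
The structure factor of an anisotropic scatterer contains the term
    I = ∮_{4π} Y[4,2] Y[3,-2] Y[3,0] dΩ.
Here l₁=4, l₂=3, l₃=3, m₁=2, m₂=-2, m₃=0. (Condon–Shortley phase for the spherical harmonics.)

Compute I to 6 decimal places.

-0.044418

m-sum 0 ✓  L=10 even ✓  1≤3≤7 ✓
Π(2lᵢ+1) = 9×7×7 = 441
triangle coeff Δ(4,3,3) = 1/34650
Σ_t [1,3]: t=1:−1/72 t=2:+1/16 t=3:−1/72 = 5/144
(3j)²=2/77 [(4 3 3; 0 0 0)], sign=-1
Σ_t [0,1]: t=0:+1/96 t=1:−1/72 = -1/288
(3j)²=1/462 [(4 3 3; 2 -2 0)], sign=+1
⇒ 4πI² = 3/121
I = (-1)√(3/121/(4π)) = -0.04441841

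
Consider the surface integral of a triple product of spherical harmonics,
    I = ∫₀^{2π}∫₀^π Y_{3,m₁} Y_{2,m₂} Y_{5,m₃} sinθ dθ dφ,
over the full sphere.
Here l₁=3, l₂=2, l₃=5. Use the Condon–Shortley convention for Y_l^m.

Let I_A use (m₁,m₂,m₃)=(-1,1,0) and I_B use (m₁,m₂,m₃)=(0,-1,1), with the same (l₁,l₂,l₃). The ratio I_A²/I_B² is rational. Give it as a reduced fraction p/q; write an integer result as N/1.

5/8

Shared (l₁,l₂,l₃)=(3,2,5): N and (l;000)² cancel in I_A²/I_B².
A: Δ = 0!·6!·4!/11! = 1/2310; Racah Σ t=0..0: t=0:+1/288 = 1/288; ⇒ 3j(3 2 5; -1 1 0)² = 5/231, sgn -1
B: Δ = 0!·6!·4!/11! = 1/2310; Racah Σ t=0..0: t=0:+1/216 = 1/216; ⇒ 3j(3 2 5; 0 -1 1)² = 8/231, sgn +1
I_A²/I_B² = (5/231)/(8/231) = 5/8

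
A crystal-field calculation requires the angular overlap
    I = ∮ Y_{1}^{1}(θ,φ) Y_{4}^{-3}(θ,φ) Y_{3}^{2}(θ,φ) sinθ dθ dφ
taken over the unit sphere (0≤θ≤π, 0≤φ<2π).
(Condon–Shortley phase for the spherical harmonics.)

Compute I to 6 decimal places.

Rules hold: Σm=0, L=8 even, 3≤3≤5.
N = 3·9·7 = 189
Δ = 2!·0!·6!/9! = 1/252
Racah Σ t=1..1: t=1:−1/36 = -1/36
⇒ 3j(1 4 3; 0 0 0)² = 4/63, sgn +1
Racah Σ t=0..0: t=0:+1/240 = 1/240
⇒ 3j(1 4 3; 1 -3 2)² = 1/12, sgn -1
4πI² = N·(3j₀)²·(3jₘ)² = 1/1
I = -1·√(1/4π) = -0.28209479

-0.282095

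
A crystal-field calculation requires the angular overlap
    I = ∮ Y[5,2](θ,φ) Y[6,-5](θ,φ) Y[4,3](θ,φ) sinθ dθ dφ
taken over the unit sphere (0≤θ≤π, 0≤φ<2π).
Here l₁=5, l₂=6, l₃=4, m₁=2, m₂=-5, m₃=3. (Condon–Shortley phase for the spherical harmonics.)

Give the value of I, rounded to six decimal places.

0.000000

l₁+l₂+l₃=15 is odd: 3j(l;000)=0 ⇒ I=0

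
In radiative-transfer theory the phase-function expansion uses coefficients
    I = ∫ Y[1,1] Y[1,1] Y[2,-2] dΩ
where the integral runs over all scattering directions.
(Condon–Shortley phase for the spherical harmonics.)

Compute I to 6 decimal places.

0.309019

m-sum 0 ✓  L=4 even ✓  0≤2≤2 ✓
Π(2lᵢ+1) = 3×3×5 = 45
triangle coeff Δ(1,1,2) = 1/30
Σ_t [0,0]: t=0:+1/1 = 1/1
(3j)²=2/15 [(1 1 2; 0 0 0)], sign=+1
Σ_t [0,0]: t=0:+1/4 = 1/4
(3j)²=1/5 [(1 1 2; 1 1 -2)], sign=+1
⇒ 4πI² = 6/5
I = (+1)√(6/5/(4π)) = 0.30901936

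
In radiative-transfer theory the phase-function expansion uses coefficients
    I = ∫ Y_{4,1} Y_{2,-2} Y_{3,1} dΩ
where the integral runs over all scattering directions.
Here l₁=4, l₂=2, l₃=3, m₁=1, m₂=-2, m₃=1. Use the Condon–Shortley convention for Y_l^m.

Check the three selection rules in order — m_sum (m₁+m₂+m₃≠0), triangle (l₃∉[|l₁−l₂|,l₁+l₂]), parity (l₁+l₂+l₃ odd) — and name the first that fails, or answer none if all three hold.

Σmᵢ = 0  ✓
l₃∈[|l₁−l₂|,l₁+l₂]=[2,6], have l₃=3  ✓
Σlᵢ = 9 ⇒ odd  ✗

parity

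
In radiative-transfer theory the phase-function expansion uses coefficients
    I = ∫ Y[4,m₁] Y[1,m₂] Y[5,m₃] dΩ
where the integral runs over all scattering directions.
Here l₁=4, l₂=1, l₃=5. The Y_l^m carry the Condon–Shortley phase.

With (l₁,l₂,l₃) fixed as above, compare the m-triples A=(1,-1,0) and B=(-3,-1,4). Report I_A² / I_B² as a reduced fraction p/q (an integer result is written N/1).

5/18

Shared (l₁,l₂,l₃)=(4,1,5): N and (l;000)² cancel in I_A²/I_B².
A: Δ = 0!·8!·2!/11! = 1/495; Racah Σ t=0..0: t=0:+1/1440 = 1/1440; ⇒ 3j(4 1 5; 1 -1 0)² = 2/99, sgn -1
B: Δ = 0!·8!·2!/11! = 1/495; Racah Σ t=0..0: t=0:+1/10080 = 1/10080; ⇒ 3j(4 1 5; -3 -1 4)² = 4/55, sgn -1
I_A²/I_B² = (2/99)/(4/55) = 5/18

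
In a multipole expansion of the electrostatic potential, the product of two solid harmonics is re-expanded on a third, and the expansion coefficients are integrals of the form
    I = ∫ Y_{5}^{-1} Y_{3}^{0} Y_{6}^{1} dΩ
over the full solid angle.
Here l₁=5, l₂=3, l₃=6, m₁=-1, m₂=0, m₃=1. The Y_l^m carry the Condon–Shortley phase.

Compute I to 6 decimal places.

-0.123080

Rules hold: Σm=0, L=14 even, 2≤6≤8.
N = 11·7·13 = 1001
Δ = 2!·8!·4!/15! = 1/675675
Racah Σ t=0..2: t=0:+1/8640 t=1:−1/2304 t=2:+1/8640 = -7/34560
⇒ 3j(5 3 6; 0 0 0)² = 7/429, sgn -1
Racah Σ t=0..2: t=0:+1/17280 t=1:−1/2880 t=2:+1/6912 = -1/6912
⇒ 3j(5 3 6; -1 0 1)² = 5/429, sgn +1
4πI² = N·(3j₀)²·(3jₘ)² = 245/1287
I = -1·√(0.190365/4π) = -0.12308038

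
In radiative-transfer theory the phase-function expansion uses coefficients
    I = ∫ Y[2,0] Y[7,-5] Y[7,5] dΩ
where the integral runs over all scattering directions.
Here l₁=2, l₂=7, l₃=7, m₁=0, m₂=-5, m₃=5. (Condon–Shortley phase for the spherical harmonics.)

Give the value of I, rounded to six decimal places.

0.054230

Checks pass: Σm=0; 16 even; l₃=7∈[5,9].
(2·2+1)(2·7+1)(2·7+1) = 1125
Δ: 2! 2! 12! / 17! → 1/185640
sum: t=0:+1/2419200 t=1:−1/518400 t=2:+1/2419200 = -1/907200
3j²(2 7 7; 0 0 0) = Δ·Π!·Σ² = 56/3315  (sign +1)
sum: t=0:+1/29030400 t=1:−1/39916800 t=2:+1/1916006400 = 19/1916006400
3j²(2 7 7; 0 -5 5) = Δ·Π!·Σ² = 361/185640  (sign +1)
combine: 4πI² = 1125·56/3315·361/185640 = 1805/48841
take √, sign +1: I = 0.05423022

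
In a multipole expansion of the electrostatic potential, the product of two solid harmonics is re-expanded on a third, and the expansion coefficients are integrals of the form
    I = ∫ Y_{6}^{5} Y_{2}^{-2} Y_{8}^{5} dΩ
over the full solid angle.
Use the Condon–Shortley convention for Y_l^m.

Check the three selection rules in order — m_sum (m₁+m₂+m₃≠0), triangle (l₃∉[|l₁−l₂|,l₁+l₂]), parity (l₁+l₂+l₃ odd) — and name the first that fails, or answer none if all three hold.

Σmᵢ = 8  ✗
l₃∈[|l₁−l₂|,l₁+l₂]=[4,8], have l₃=8
Σlᵢ = 16 ⇒ even

m_sum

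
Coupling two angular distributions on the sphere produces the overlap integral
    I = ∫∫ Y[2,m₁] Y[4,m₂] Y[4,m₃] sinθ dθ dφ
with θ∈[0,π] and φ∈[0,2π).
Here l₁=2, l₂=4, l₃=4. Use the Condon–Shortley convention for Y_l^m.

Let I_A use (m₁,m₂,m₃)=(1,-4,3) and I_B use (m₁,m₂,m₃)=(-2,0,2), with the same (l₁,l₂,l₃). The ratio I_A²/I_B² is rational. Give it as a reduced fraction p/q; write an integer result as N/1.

49/45

l's match ⇒ only the (l;m) 3-j factors differ between A and B.
A: triangle coeff Δ(2,4,4) = 1/13860; Σ_t [0,0]: t=0:+1/1440 = 1/1440; (3j)²=7/165 [(2 4 4; 1 -4 3)], sign=-1
B: triangle coeff Δ(2,4,4) = 1/13860; Σ_t [2,2]: t=2:+1/192 = 1/192; (3j)²=3/77 [(2 4 4; -2 0 2)], sign=+1
I_A²/I_B² = (7/165)/(3/77) = 49/45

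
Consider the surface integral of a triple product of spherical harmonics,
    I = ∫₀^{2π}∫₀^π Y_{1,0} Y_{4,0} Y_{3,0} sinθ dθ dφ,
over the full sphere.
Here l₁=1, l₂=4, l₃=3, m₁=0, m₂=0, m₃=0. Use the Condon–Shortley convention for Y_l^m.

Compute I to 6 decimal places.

m-sum 0 ✓  L=8 even ✓  3≤3≤5 ✓
Π(2lᵢ+1) = 3×9×7 = 189
triangle coeff Δ(1,4,3) = 1/252
Σ_t [1,1]: t=1:−1/36 = -1/36
(3j)²=4/63 [(1 4 3; 0 0 0)], sign=+1
(m-triple is (0,0,0) — same symbol as above.)
⇒ 4πI² = 16/21
I = (+1)√(16/21/(4π)) = 0.24623252

0.246233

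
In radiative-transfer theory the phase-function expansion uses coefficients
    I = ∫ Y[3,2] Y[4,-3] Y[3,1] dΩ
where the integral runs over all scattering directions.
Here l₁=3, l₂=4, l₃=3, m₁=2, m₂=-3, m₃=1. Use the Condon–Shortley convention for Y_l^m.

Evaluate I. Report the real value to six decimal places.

-0.095955

m-sum 0 ✓  L=10 even ✓  1≤3≤7 ✓
Π(2lᵢ+1) = 7×9×7 = 441
triangle coeff Δ(3,4,3) = 1/34650
Σ_t [1,3]: t=1:−1/72 t=2:+1/16 t=3:−1/72 = 5/144
(3j)²=2/77 [(3 4 3; 0 0 0)], sign=-1
Σ_t [0,1]: t=0:+1/144 t=1:−1/288 = 1/288
(3j)²=1/99 [(3 4 3; 2 -3 1)], sign=+1
⇒ 4πI² = 14/121
I = (-1)√(14/121/(4π)) = -0.09595473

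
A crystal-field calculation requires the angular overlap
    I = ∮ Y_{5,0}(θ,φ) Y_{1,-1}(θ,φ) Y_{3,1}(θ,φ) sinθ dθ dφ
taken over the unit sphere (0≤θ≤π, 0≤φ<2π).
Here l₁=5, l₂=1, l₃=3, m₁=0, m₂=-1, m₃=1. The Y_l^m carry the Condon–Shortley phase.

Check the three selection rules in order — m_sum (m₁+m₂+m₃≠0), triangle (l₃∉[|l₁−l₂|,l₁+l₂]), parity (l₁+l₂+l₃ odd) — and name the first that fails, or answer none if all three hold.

m₁+m₂+m₃ = 0 − 1 + 1 = 0  ✓
triangle: |5−1|=4 ≤ l₃=3 ≤ 5+1=6  ✗
parity: l₁+l₂+l₃ = 9 is odd

triangle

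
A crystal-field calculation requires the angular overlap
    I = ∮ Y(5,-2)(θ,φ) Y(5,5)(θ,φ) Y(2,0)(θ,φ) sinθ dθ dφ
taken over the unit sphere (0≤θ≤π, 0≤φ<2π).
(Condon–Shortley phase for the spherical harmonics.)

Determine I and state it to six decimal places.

0.000000

m-sum = -2 + 5 + 0 = 3 ≠ 0 ⇒ I = 0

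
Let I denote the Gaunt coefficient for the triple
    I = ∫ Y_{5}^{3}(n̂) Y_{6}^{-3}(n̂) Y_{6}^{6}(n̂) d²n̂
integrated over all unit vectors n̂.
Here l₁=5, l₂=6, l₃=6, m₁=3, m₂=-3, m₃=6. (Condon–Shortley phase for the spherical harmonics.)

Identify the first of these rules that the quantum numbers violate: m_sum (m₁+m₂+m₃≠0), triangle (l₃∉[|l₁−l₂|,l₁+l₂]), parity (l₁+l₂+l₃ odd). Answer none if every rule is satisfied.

Σmᵢ = 6  ✗
l₃∈[|l₁−l₂|,l₁+l₂]=[1,11], have l₃=6
Σlᵢ = 17 ⇒ odd

m_sum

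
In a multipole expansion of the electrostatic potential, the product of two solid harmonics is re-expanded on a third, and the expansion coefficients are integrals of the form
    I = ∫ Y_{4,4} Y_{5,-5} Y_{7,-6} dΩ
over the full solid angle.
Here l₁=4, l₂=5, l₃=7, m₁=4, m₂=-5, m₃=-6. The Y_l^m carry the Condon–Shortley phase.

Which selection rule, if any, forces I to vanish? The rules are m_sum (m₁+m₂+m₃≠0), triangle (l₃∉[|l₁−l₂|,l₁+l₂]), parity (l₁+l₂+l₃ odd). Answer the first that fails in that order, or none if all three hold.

Σmᵢ = -7  ✗
l₃∈[|l₁−l₂|,l₁+l₂]=[1,9], have l₃=7
Σlᵢ = 16 ⇒ even

m_sum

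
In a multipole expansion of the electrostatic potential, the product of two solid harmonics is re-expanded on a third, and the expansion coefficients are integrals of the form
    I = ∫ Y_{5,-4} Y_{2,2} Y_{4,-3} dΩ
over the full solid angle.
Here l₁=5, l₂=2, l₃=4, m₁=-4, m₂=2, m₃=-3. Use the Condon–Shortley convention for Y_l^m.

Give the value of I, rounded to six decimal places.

m-sum = -4 + 2 − 3 = -5 ≠ 0 ⇒ I = 0

0.000000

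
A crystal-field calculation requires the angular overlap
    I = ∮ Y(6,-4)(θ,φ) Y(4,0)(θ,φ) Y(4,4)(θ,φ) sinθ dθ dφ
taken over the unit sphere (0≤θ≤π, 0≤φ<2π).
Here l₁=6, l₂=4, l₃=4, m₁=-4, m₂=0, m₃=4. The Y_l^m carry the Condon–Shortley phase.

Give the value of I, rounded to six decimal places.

-0.190852

Rules hold: Σm=0, L=14 even, 2≤4≤10.
N = 13·9·9 = 1053
Δ = 6!·6!·2!/15! = 1/1261260
Racah Σ t=2..4: t=2:+1/4608 t=3:−1/1296 t=4:+1/4608 = -7/20736
⇒ 3j(6 4 4; 0 0 0)² = 20/1287, sgn -1
Racah Σ t=4..4: t=4:+1/69120 = 1/69120
⇒ 3j(6 4 4; -4 0 4)² = 4/143, sgn +1
4πI² = N·(3j₀)²·(3jₘ)² = 720/1573
I = -1·√(0.457724/4π) = -0.19085211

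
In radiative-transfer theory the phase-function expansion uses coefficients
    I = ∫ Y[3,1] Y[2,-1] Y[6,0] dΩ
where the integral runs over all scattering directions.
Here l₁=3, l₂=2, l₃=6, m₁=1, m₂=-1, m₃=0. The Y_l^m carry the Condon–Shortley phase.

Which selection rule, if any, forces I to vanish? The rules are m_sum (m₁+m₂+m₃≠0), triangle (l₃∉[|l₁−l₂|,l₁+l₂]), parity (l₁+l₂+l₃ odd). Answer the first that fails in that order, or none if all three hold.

azimuthal sum: 1 − 1 + 0 = 0  ✓
1 ≤ 6 ≤ 5 (triangle on l)  ✗
L = 3 + 2 + 6 = 11 (odd)

triangle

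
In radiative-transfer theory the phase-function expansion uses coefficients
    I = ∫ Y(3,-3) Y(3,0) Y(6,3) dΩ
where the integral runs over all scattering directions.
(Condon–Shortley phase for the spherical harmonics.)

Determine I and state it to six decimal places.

-0.108647

m-sum 0 ✓  L=12 even ✓  0≤6≤6 ✓
Π(2lᵢ+1) = 7×7×13 = 637
triangle coeff Δ(3,3,6) = 1/12012
Σ_t [0,0]: t=0:+1/1296 = 1/1296
(3j)²=100/3003 [(3 3 6; 0 0 0)], sign=+1
Σ_t [0,0]: t=0:+1/25920 = 1/25920
(3j)²=1/143 [(3 3 6; -3 0 3)], sign=-1
⇒ 4πI² = 700/4719
I = (-1)√(700/4719/(4π)) = -0.10864734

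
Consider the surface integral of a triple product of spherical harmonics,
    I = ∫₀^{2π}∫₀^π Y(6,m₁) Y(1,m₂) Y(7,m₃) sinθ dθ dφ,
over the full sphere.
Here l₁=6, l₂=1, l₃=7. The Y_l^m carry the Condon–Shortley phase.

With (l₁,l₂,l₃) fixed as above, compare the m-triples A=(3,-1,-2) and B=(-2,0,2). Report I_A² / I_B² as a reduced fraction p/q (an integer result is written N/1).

2/9

Shared (l₁,l₂,l₃)=(6,1,7): N and (l;000)² cancel in I_A²/I_B².
A: Δ = 0!·12!·2!/15! = 1/1365; Racah Σ t=0..0: t=0:+1/4354560 = 1/4354560; ⇒ 3j(6 1 7; 3 -1 -2)² = 2/273, sgn -1
B: Δ = 0!·12!·2!/15! = 1/1365; Racah Σ t=0..0: t=0:+1/967680 = 1/967680; ⇒ 3j(6 1 7; -2 0 2)² = 3/91, sgn -1
I_A²/I_B² = (2/273)/(3/91) = 2/9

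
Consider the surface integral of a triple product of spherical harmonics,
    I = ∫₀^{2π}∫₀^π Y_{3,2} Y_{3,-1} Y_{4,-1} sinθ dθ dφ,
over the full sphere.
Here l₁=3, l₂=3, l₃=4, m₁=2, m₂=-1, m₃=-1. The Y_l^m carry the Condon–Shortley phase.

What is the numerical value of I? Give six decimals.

0.145070

m-sum 0 ✓  L=10 even ✓  0≤4≤6 ✓
Π(2lᵢ+1) = 7×7×9 = 441
triangle coeff Δ(3,3,4) = 1/34650
Σ_t [0,2]: t=0:+1/72 t=1:−1/16 t=2:+1/72 = -5/144
(3j)²=2/77 [(3 3 4; 0 0 0)], sign=-1
Σ_t [0,1]: t=0:+1/48 t=1:−1/144 = 1/72
(3j)²=16/693 [(3 3 4; 2 -1 -1)], sign=-1
⇒ 4πI² = 32/121
I = (+1)√(32/121/(4π)) = 0.14506992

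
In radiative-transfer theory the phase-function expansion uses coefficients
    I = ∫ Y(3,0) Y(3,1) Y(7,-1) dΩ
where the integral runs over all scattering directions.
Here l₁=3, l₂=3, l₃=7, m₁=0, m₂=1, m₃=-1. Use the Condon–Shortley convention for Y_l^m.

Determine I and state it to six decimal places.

triangle: need 0≤l₃≤6, have 7; I=0

0.000000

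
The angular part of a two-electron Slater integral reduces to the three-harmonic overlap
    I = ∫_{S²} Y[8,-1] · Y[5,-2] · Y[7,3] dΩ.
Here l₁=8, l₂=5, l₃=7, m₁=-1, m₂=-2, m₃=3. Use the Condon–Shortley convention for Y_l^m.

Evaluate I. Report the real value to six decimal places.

0.072624

Rules hold: Σm=0, L=20 even, 3≤7≤13.
N = 17·11·15 = 2805
Δ = 6!·10!·4!/21! = 1/814773960
Racah Σ t=1..5: t=1:−1/87091200 t=2:+1/4976640 t=3:−1/2073600 t=4:+1/4976640 t=5:−1/87091200 = -1/9676800
⇒ 3j(8 5 7; 0 0 0)² = 360/46189, sgn +1
Racah Σ t=0..3: t=0:+1/1567641600 t=1:−1/38707200 t=2:+1/8709120 t=3:−1/14929920 = 71/3135283200
⇒ 3j(8 5 7; -1 -2 3)² = 5041/1662804, sgn +1
4πI² = N·(3j₀)²·(3jₘ)² = 756150/11408683
I = +1·√(0.0662785/4π) = 0.07262419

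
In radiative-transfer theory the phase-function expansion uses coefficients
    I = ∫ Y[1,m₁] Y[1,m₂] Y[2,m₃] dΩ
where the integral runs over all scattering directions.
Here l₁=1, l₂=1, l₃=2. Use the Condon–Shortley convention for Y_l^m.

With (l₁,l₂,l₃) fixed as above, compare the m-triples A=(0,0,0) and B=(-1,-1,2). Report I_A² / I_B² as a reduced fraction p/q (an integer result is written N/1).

2/3

Same 1,1,2: normalisation and zero-m 3j drop out of the ratio.
A: Δ: 0! 2! 2! / 5! → 1/30; sum: t=0:+1/1 = 1/1; 3j²(1 1 2; 0 0 0) = Δ·Π!·Σ² = 2/15  (sign +1)
B: Δ: 0! 2! 2! / 5! → 1/30; sum: t=0:+1/4 = 1/4; 3j²(1 1 2; -1 -1 2) = Δ·Π!·Σ² = 1/5  (sign +1)
I_A²/I_B² = (2/15)/(1/5) = 2/3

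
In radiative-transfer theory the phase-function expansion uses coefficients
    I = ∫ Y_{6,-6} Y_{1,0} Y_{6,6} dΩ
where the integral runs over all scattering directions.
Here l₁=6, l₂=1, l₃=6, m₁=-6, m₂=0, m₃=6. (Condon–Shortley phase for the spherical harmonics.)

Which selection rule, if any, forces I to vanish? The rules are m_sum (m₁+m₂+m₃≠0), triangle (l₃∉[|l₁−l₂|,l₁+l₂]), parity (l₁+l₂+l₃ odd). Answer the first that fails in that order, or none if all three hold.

parity

Σmᵢ = 0  ✓
l₃∈[|l₁−l₂|,l₁+l₂]=[5,7], have l₃=6  ✓
Σlᵢ = 13 ⇒ odd  ✗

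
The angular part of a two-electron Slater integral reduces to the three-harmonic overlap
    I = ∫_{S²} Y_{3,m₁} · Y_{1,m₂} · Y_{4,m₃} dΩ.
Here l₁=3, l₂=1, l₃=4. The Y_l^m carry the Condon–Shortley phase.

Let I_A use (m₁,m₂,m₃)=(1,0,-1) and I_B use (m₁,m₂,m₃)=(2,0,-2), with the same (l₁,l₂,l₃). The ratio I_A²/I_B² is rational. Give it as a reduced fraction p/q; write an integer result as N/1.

5/4

Shared (l₁,l₂,l₃)=(3,1,4): N and (l;000)² cancel in I_A²/I_B².
A: Δ = 0!·6!·2!/9! = 1/252; Racah Σ t=0..0: t=0:+1/48 = 1/48; ⇒ 3j(3 1 4; 1 0 -1)² = 5/84, sgn -1
B: Δ = 0!·6!·2!/9! = 1/252; Racah Σ t=0..0: t=0:+1/120 = 1/120; ⇒ 3j(3 1 4; 2 0 -2)² = 1/21, sgn +1
I_A²/I_B² = (5/84)/(1/21) = 5/4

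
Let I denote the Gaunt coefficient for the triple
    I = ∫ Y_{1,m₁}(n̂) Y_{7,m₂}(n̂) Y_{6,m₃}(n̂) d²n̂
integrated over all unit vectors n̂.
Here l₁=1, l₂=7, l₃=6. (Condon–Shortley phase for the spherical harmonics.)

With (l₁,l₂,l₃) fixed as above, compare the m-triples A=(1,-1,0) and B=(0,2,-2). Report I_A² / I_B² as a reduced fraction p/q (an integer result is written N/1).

28/45

Shared (l₁,l₂,l₃)=(1,7,6): N and (l;000)² cancel in I_A²/I_B².
A: Δ = 2!·0!·12!/15! = 1/1365; Racah Σ t=0..0: t=0:+1/1036800 = 1/1036800; ⇒ 3j(1 7 6; 1 -1 0)² = 4/195, sgn +1
B: Δ = 2!·0!·12!/15! = 1/1365; Racah Σ t=1..1: t=1:−1/967680 = -1/967680; ⇒ 3j(1 7 6; 0 2 -2)² = 3/91, sgn -1
I_A²/I_B² = (4/195)/(3/91) = 28/45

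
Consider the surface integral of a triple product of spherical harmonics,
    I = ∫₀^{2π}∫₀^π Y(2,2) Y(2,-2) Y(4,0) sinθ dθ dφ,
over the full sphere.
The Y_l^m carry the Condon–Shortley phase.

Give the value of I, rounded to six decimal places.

Rules hold: Σm=0, L=8 even, 0≤4≤4.
N = 5·5·9 = 225
Δ = 0!·4!·4!/9! = 1/630
Racah Σ t=0..0: t=0:+1/16 = 1/16
⇒ 3j(2 2 4; 0 0 0)² = 2/35, sgn +1
Racah Σ t=0..0: t=0:+1/576 = 1/576
⇒ 3j(2 2 4; 2 -2 0)² = 1/630, sgn +1
4πI² = N·(3j₀)²·(3jₘ)² = 1/49
I = +1·√(0.0204082/4π) = 0.04029926

0.040299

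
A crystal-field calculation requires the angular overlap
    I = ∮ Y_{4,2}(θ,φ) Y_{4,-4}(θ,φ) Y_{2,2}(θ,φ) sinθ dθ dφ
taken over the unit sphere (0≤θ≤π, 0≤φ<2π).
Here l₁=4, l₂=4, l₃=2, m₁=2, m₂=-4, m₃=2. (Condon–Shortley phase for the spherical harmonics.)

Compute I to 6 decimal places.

Rules hold: Σm=0, L=10 even, 0≤2≤8.
N = 9·9·5 = 405
Δ = 6!·2!·2!/11! = 1/13860
Racah Σ t=2..4: t=2:+1/192 t=3:−1/36 t=4:+1/192 = -5/288
⇒ 3j(4 4 2; 0 0 0)² = 20/693, sgn -1
Racah Σ t=0..0: t=0:+1/2880 = 1/2880
⇒ 3j(4 4 2; 2 -4 2)² = 2/165, sgn +1
4πI² = N·(3j₀)²·(3jₘ)² = 120/847
I = -1·√(0.141677/4π) = -0.10618031

-0.106180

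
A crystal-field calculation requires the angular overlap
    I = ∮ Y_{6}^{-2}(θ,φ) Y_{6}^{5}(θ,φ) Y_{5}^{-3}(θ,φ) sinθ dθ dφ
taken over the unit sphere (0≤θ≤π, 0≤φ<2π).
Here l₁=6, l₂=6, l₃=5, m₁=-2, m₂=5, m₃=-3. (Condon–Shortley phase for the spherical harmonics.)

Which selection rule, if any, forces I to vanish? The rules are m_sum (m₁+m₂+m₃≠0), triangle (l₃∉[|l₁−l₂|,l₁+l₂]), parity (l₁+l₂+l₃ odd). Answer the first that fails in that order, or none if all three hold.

m₁+m₂+m₃ = -2 + 5 − 3 = 0  ✓
triangle: |6−6|=0 ≤ l₃=5 ≤ 6+6=12  ✓
parity: l₁+l₂+l₃ = 17 is odd  ✗

parity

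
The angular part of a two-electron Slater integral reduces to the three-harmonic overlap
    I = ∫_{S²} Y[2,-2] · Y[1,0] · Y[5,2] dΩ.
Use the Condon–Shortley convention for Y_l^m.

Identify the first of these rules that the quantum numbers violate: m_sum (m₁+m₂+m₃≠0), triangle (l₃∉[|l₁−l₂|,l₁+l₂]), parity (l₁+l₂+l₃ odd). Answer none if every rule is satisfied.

Σmᵢ = 0  ✓
l₃∈[|l₁−l₂|,l₁+l₂]=[1,3], have l₃=5  ✗
Σlᵢ = 8 ⇒ even

triangle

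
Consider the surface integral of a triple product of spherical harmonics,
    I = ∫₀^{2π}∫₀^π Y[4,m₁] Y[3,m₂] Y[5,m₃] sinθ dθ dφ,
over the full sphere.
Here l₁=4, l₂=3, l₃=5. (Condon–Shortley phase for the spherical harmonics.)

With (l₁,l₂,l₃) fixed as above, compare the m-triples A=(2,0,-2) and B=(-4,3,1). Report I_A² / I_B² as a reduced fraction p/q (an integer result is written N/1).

1/5

l's match ⇒ only the (l;m) 3-j factors differ between A and B.
A: triangle coeff Δ(4,3,5) = 1/180180; Σ_t [0,2]: t=0:+1/576 t=1:−1/480 t=2:+1/8640 = -1/4320; (3j)²=1/2145 [(4 3 5; 2 0 -2)], sign=+1
B: triangle coeff Δ(4,3,5) = 1/180180; Σ_t [2,2]: t=2:+1/34560 = 1/34560; (3j)²=1/429 [(4 3 5; -4 3 1)], sign=+1
I_A²/I_B² = (1/2145)/(1/429) = 1/5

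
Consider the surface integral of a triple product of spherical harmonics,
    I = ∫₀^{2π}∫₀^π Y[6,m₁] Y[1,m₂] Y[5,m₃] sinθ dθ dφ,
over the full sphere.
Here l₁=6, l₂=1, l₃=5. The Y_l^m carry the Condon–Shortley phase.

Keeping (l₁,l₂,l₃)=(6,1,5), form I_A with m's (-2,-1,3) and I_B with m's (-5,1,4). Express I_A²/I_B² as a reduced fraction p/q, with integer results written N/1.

6/55

Shared (l₁,l₂,l₃)=(6,1,5): N and (l;000)² cancel in I_A²/I_B².
A: Δ = 2!·10!·0!/13! = 1/858; Racah Σ t=0..0: t=0:+1/161280 = 1/161280; ⇒ 3j(6 1 5; -2 -1 3)² = 1/143, sgn +1
B: Δ = 2!·10!·0!/13! = 1/858; Racah Σ t=2..2: t=2:+1/725760 = 1/725760; ⇒ 3j(6 1 5; -5 1 4)² = 5/78, sgn -1
I_A²/I_B² = (1/143)/(5/78) = 6/55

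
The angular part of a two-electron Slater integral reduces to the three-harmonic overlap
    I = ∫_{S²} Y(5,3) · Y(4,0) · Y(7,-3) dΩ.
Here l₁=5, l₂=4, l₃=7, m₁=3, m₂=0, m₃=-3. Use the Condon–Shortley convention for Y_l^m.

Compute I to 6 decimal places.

0.062592

Rules hold: Σm=0, L=16 even, 1≤7≤9.
N = 11·9·15 = 1485
Δ = 2!·8!·6!/17! = 1/6126120
Racah Σ t=0..2: t=0:+1/69120 t=1:−1/20736 t=2:+1/69120 = -1/51840
⇒ 3j(5 4 7; 0 0 0)² = 280/21879, sgn +1
Racah Σ t=0..2: t=0:+1/138240 t=1:−1/181440 t=2:+1/3870720 = 23/11612160
⇒ 3j(5 4 7; 3 0 -3)² = 529/204204, sgn +1
4πI² = N·(3j₀)²·(3jₘ)² = 26450/537251
I = +1·√(0.0492321/4π) = 0.06259207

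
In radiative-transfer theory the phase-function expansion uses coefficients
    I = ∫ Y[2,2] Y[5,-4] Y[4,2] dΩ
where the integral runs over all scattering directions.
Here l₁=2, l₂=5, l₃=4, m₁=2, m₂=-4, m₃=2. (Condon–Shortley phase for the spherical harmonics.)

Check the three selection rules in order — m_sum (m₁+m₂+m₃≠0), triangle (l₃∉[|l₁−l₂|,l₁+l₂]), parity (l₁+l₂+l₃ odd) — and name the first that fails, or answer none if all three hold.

m₁+m₂+m₃ = 2 − 4 + 2 = 0  ✓
triangle: |2−5|=3 ≤ l₃=4 ≤ 2+5=7  ✓
parity: l₁+l₂+l₃ = 11 is odd  ✗

parity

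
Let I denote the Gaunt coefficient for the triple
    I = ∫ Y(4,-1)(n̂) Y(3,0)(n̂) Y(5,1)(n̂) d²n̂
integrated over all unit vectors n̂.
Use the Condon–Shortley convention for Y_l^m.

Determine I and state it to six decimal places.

Checks pass: Σm=0; 12 even; l₃=5∈[1,7].
(2·4+1)(2·3+1)(2·5+1) = 693
Δ: 2! 6! 4! / 13! → 1/180180
sum: t=0:+1/576 t=1:−1/144 t=2:+1/576 = -1/288
3j²(4 3 5; 0 0 0) = Δ·Π!·Σ² = 20/1001  (sign +1)
sum: t=0:+1/1440 t=1:−1/192 t=2:+1/432 = -19/8640
3j²(4 3 5; -1 0 1) = Δ·Π!·Σ² = 361/30030  (sign -1)
combine: 4πI² = 693·20/1001·361/30030 = 2166/13013
take √, sign -1: I = -0.11508947

-0.115089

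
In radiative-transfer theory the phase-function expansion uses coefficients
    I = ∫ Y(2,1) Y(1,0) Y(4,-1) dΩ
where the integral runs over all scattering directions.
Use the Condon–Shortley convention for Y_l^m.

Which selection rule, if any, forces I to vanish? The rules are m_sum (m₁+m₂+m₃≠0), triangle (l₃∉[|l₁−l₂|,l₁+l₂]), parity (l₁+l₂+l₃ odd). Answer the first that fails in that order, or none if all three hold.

triangle

m₁+m₂+m₃ = 1 + 0 − 1 = 0  ✓
triangle: |2−1|=1 ≤ l₃=4 ≤ 2+1=3  ✗
parity: l₁+l₂+l₃ = 7 is odd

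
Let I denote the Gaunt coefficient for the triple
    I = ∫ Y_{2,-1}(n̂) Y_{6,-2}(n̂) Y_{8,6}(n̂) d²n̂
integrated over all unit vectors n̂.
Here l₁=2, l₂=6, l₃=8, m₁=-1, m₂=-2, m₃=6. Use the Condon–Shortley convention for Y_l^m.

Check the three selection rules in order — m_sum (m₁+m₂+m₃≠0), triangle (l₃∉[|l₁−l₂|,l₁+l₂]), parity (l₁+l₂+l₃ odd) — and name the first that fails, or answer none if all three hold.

m₁+m₂+m₃ = -1 − 2 + 6 = 3  ✗
triangle: |2−6|=4 ≤ l₃=8 ≤ 2+6=8
parity: l₁+l₂+l₃ = 16 is even

m_sum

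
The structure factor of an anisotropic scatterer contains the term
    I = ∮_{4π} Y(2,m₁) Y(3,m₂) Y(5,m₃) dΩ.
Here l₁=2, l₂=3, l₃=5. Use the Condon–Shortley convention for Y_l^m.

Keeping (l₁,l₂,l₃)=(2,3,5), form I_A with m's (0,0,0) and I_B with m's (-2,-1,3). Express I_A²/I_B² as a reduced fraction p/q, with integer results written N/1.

l's match ⇒ only the (l;m) 3-j factors differ between A and B.
A: triangle coeff Δ(2,3,5) = 1/2310; Σ_t [0,0]: t=0:+1/144 = 1/144; (3j)²=10/231 [(2 3 5; 0 0 0)], sign=-1
B: triangle coeff Δ(2,3,5) = 1/2310; Σ_t [0,0]: t=0:+1/1152 = 1/1152; (3j)²=1/33 [(2 3 5; -2 -1 3)], sign=+1
I_A²/I_B² = (10/231)/(1/33) = 10/7

10/7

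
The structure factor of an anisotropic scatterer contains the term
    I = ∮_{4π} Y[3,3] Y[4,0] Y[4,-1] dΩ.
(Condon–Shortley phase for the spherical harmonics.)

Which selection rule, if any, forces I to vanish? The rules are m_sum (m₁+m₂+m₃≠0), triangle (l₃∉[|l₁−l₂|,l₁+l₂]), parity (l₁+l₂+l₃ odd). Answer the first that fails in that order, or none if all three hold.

m₁+m₂+m₃ = 3 + 0 − 1 = 2  ✗
triangle: |3−4|=1 ≤ l₃=4 ≤ 3+4=7
parity: l₁+l₂+l₃ = 11 is odd

m_sum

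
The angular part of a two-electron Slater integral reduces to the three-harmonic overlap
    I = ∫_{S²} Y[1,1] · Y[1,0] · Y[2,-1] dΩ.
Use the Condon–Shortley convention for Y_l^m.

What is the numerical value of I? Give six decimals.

-0.218510

Checks pass: Σm=0; 4 even; l₃=2∈[0,2].
(2·1+1)(2·1+1)(2·2+1) = 45
Δ: 0! 2! 2! / 5! → 1/30
sum: t=0:+1/1 = 1/1
3j²(1 1 2; 0 0 0) = Δ·Π!·Σ² = 2/15  (sign +1)
sum: t=0:+1/2 = 1/2
3j²(1 1 2; 1 0 -1) = Δ·Π!·Σ² = 1/10  (sign -1)
combine: 4πI² = 45·2/15·1/10 = 3/5
take √, sign -1: I = -0.21850969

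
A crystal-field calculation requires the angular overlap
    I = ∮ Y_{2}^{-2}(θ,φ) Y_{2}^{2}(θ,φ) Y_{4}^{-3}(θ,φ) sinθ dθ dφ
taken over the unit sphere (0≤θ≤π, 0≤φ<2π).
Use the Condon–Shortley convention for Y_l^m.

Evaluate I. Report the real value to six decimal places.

0.000000

m-sum = -2 + 2 − 3 = -3 ≠ 0 ⇒ I = 0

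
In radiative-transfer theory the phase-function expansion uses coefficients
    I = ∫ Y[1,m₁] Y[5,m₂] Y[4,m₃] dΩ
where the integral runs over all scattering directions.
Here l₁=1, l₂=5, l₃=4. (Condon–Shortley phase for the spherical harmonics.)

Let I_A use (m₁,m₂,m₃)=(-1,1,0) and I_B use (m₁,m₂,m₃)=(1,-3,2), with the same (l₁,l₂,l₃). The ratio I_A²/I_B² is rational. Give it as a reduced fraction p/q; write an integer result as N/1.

15/28

Shared (l₁,l₂,l₃)=(1,5,4): N and (l;000)² cancel in I_A²/I_B².
A: Δ = 2!·0!·8!/11! = 1/495; Racah Σ t=2..2: t=2:+1/1152 = 1/1152; ⇒ 3j(1 5 4; -1 1 0)² = 1/33, sgn +1
B: Δ = 2!·0!·8!/11! = 1/495; Racah Σ t=0..0: t=0:+1/2880 = 1/2880; ⇒ 3j(1 5 4; 1 -3 2)² = 28/495, sgn +1
I_A²/I_B² = (1/33)/(28/495) = 15/28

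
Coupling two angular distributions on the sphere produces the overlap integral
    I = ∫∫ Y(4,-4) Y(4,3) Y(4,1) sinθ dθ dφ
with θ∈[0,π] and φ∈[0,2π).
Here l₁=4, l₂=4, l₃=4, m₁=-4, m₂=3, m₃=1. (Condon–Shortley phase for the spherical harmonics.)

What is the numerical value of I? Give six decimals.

Checks pass: Σm=0; 12 even; l₃=4∈[0,8].
(2·4+1)(2·4+1)(2·4+1) = 729
Δ: 4! 4! 4! / 13! → 1/450450
sum: t=0:+1/13824 t=1:−1/216 t=2:+1/64 t=3:−1/216 t=4:+1/13824 = 5/768
3j²(4 4 4; 0 0 0) = Δ·Π!·Σ² = 18/1001  (sign +1)
sum: t=4:+1/3456 = 1/3456
3j²(4 4 4; -4 3 1) = Δ·Π!·Σ² = 35/1287  (sign -1)
combine: 4πI² = 729·18/1001·35/1287 = 7290/20449
take √, sign -1: I = -0.16843130

-0.168431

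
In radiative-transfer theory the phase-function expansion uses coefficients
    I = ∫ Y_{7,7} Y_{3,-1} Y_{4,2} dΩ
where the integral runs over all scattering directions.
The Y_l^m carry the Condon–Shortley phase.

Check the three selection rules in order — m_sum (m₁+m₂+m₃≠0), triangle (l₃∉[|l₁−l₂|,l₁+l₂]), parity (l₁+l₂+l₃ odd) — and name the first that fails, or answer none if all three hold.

azimuthal sum: 7 − 1 + 2 = 8  ✗
4 ≤ 4 ≤ 10 (triangle on l)
L = 7 + 3 + 4 = 14 (even)

m_sum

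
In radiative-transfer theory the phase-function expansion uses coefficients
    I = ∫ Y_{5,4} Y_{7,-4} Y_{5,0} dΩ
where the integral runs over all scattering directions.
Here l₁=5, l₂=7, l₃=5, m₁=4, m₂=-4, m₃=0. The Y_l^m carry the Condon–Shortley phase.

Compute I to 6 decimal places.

Σlᵢ=17 odd — θ-integrand is odd under cosθ→−cosθ; I=0

0.000000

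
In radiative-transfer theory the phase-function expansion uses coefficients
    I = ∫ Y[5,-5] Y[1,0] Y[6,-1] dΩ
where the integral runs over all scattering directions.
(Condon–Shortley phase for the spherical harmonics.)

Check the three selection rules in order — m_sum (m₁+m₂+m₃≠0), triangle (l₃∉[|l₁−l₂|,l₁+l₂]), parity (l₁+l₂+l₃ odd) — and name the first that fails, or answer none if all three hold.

m_sum

m₁+m₂+m₃ = -5 + 0 − 1 = -6  ✗
triangle: |5−1|=4 ≤ l₃=6 ≤ 5+1=6
parity: l₁+l₂+l₃ = 12 is even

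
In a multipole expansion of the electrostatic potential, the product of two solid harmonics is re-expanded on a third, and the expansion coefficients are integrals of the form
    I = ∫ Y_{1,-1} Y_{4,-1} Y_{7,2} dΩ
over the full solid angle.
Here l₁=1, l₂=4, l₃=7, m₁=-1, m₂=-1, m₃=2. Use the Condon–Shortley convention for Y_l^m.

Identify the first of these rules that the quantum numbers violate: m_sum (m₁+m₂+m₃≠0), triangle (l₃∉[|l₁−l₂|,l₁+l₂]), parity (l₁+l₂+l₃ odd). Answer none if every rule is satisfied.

azimuthal sum: -1 − 1 + 2 = 0  ✓
3 ≤ 7 ≤ 5 (triangle on l)  ✗
L = 1 + 4 + 7 = 12 (even)

triangle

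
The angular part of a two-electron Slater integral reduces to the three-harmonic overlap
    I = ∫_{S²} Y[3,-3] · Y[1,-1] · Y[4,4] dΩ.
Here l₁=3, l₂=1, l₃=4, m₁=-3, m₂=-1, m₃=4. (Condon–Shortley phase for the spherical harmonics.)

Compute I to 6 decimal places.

0.325735

Rules hold: Σm=0, L=8 even, 2≤4≤4.
N = 7·3·9 = 189
Δ = 0!·6!·2!/9! = 1/252
Racah Σ t=0..0: t=0:+1/36 = 1/36
⇒ 3j(3 1 4; 0 0 0)² = 4/63, sgn +1
Racah Σ t=0..0: t=0:+1/1440 = 1/1440
⇒ 3j(3 1 4; -3 -1 4)² = 1/9, sgn +1
4πI² = N·(3j₀)²·(3jₘ)² = 4/3
I = +1·√(1.33333/4π) = 0.32573501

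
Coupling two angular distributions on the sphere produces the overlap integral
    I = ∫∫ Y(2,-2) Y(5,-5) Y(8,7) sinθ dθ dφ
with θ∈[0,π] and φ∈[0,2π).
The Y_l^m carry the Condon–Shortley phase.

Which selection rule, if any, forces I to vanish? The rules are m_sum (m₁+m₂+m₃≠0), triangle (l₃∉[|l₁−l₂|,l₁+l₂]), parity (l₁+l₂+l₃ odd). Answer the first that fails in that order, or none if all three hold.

azimuthal sum: -2 − 5 + 7 = 0  ✓
3 ≤ 8 ≤ 7 (triangle on l)  ✗
L = 2 + 5 + 8 = 15 (odd)

triangle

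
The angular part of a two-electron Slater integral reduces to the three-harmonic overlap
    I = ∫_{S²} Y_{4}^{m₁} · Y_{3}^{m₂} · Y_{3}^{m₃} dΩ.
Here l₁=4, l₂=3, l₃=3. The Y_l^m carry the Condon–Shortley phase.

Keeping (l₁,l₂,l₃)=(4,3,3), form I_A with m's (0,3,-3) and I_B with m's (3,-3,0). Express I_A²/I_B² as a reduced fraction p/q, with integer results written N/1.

1/7

Shared (l₁,l₂,l₃)=(4,3,3): N and (l;000)² cancel in I_A²/I_B².
A: Δ = 4!·4!·2!/11! = 1/34650; Racah Σ t=4..4: t=4:+1/1152 = 1/1152; ⇒ 3j(4 3 3; 0 3 -3)² = 1/154, sgn +1
B: Δ = 4!·4!·2!/11! = 1/34650; Racah Σ t=0..0: t=0:+1/288 = 1/288; ⇒ 3j(4 3 3; 3 -3 0)² = 1/22, sgn -1
I_A²/I_B² = (1/154)/(1/22) = 1/7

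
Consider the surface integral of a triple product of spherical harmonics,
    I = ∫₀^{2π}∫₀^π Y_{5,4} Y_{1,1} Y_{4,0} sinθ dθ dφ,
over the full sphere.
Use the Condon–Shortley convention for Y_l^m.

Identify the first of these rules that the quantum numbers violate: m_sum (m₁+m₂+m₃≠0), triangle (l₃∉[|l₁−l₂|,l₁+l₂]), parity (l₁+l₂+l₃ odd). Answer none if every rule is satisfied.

m_sum

Σmᵢ = 5  ✗
l₃∈[|l₁−l₂|,l₁+l₂]=[4,6], have l₃=4
Σlᵢ = 10 ⇒ even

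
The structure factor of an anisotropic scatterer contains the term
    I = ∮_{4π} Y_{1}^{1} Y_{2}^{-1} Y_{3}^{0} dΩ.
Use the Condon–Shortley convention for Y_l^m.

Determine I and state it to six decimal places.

m-sum 0 ✓  L=6 even ✓  1≤3≤3 ✓
Π(2lᵢ+1) = 3×5×7 = 105
triangle coeff Δ(1,2,3) = 1/105
Σ_t [0,0]: t=0:+1/4 = 1/4
(3j)²=3/35 [(1 2 3; 0 0 0)], sign=-1
Σ_t [0,0]: t=0:+1/12 = 1/12
(3j)²=1/35 [(1 2 3; 1 -1 0)], sign=-1
⇒ 4πI² = 9/35
I = (+1)√(9/35/(4π)) = 0.14304817

0.143048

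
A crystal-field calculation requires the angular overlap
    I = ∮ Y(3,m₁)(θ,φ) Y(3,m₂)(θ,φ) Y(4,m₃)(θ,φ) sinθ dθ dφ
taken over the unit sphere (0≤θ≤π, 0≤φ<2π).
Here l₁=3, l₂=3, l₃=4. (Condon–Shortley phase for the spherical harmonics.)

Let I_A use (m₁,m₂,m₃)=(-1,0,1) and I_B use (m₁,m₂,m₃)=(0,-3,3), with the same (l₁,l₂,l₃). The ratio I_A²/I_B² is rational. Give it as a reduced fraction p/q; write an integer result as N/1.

Shared (l₁,l₂,l₃)=(3,3,4): N and (l;000)² cancel in I_A²/I_B².
A: Δ = 2!·4!·4!/11! = 1/34650; Racah Σ t=0..2: t=0:+1/288 t=1:−1/24 t=2:+1/48 = -5/288; ⇒ 3j(3 3 4; -1 0 1)² = 5/462, sgn +1
B: Δ = 2!·4!·4!/11! = 1/34650; Racah Σ t=0..0: t=0:+1/288 = 1/288; ⇒ 3j(3 3 4; 0 -3 3)² = 1/22, sgn -1
I_A²/I_B² = (5/462)/(1/22) = 5/21

5/21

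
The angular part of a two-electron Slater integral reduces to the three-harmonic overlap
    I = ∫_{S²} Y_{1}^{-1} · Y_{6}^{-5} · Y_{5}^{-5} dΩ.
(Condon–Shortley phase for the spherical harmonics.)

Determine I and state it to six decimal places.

0.000000

Σmᵢ = -11 ≠ 0, so the φ-integral vanishes; I = 0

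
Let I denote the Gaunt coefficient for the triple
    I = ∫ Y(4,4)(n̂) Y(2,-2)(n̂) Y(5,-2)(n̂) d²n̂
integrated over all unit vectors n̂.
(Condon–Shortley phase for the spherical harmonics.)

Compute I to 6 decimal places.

L=11 odd ⇒ parity kills the (l;000) factor ⇒ I = 0

0.000000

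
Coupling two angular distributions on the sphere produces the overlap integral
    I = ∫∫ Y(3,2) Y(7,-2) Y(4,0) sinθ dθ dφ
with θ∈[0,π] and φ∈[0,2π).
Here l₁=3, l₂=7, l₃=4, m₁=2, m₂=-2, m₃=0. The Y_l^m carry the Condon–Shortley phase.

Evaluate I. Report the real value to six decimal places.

m-sum 0 ✓  L=14 even ✓  4≤4≤10 ✓
Π(2lᵢ+1) = 7×15×9 = 945
triangle coeff Δ(3,7,4) = 1/45045
Σ_t [3,3]: t=3:−1/20736 = -1/20736
(3j)²=35/1287 [(3 7 4; 0 0 0)], sign=-1
Σ_t [1,1]: t=1:−1/69120 = -1/69120
(3j)²=2/143 [(3 7 4; 2 -2 0)], sign=-1
⇒ 4πI² = 7350/20449
I = (+1)√(7350/20449/(4π)) = 0.16912301

0.169123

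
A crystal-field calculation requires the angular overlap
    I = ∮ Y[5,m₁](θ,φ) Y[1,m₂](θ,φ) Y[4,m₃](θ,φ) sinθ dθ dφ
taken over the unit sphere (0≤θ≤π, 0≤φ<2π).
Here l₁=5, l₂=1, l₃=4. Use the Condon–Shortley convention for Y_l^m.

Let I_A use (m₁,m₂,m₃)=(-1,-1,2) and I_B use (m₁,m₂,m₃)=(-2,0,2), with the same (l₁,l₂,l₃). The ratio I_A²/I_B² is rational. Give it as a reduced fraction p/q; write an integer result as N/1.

Same 5,1,4: normalisation and zero-m 3j drop out of the ratio.
A: Δ: 2! 8! 0! / 11! → 1/495; sum: t=0:+1/2880 = 1/2880; 3j²(5 1 4; -1 -1 2) = Δ·Π!·Σ² = 2/165  (sign +1)
B: Δ: 2! 8! 0! / 11! → 1/495; sum: t=1:−1/1440 = -1/1440; 3j²(5 1 4; -2 0 2) = Δ·Π!·Σ² = 7/165  (sign -1)
I_A²/I_B² = (2/165)/(7/165) = 2/7

2/7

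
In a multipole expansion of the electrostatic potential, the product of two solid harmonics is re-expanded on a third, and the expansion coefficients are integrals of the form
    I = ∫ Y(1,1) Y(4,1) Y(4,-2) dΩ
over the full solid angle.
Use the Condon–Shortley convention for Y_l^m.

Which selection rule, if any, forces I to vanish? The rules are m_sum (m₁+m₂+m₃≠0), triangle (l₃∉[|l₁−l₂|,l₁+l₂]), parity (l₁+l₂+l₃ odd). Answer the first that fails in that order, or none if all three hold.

Σmᵢ = 0  ✓
l₃∈[|l₁−l₂|,l₁+l₂]=[3,5], have l₃=4  ✓
Σlᵢ = 9 ⇒ odd  ✗

parity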